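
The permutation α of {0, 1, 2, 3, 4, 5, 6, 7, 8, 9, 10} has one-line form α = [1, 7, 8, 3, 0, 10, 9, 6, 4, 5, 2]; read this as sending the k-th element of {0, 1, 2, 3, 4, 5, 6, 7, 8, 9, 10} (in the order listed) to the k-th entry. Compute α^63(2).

Tracing 2 → 8 → … returns to 2 after 10 steps, so 2 lies in a 10-cycle (0 1 7 6 9 5 10 2 8 4).
On a 10-cycle, α^10 is the identity, so α^63 = α^3 there (63 ≡ 3 mod 10).
Stepping 3 places around the cycle: 2 → 8 → 4 → 0.

0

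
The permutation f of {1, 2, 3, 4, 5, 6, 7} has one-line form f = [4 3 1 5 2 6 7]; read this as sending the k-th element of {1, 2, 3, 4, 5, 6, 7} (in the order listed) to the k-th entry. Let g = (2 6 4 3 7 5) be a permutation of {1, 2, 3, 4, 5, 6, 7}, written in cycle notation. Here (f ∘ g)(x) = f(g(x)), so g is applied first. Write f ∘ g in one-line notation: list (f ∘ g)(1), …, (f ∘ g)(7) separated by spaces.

For each element, apply g then f: 1 → 1 → 4; 2 → 6 → 6; 3 → 7 → 7; 4 → 3 → 1; 5 → 2 → 3; 6 → 4 → 5; 7 → 5 → 2.
Collecting the images, f ∘ g = [4 6 7 1 3 5 2].

4 6 7 1 3 5 2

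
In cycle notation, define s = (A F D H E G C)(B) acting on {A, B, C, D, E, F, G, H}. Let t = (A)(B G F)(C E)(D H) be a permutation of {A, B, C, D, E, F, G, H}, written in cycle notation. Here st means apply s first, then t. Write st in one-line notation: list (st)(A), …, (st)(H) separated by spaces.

For each element, apply s then t: A → F → B; B → B → G; C → A → A; D → H → D; E → G → F; F → D → H; G → C → E; H → E → C.
Collecting the images, st = [B G A D F H E C].

B G A D F H E C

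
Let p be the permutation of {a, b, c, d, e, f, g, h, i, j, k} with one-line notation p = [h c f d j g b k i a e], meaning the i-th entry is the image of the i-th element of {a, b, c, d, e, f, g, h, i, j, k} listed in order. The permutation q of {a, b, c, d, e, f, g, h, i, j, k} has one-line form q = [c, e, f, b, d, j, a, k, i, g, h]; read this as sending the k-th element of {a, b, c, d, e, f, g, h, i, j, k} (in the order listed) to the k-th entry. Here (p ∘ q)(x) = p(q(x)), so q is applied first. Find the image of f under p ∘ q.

a

First apply q: q(f) = j, then p(j) = a. Thus (p ∘ q)(f) = a.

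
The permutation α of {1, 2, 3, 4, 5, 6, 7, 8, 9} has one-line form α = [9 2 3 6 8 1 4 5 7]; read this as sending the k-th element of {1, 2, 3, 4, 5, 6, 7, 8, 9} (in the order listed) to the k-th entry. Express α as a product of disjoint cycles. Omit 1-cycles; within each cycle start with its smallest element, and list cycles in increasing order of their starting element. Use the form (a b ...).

(1 9 7 4 6)(5 8)

Iterating α from 1 gives 1 → 9 → 7 → 4 → 6 → 1; that is the 5-cycle (1 9 7 4 6).
Repeating from the next unused element and collecting all non-trivial cycles gives (1 9 7 4 6)(5 8).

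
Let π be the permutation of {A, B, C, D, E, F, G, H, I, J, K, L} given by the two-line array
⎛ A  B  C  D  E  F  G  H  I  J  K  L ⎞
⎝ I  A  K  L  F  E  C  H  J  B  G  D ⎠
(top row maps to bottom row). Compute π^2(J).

A

Tracing J → B → … returns to J after 4 steps, so J lies in a 4-cycle (A I J B).
Advancing 2 steps from J: J → B → A.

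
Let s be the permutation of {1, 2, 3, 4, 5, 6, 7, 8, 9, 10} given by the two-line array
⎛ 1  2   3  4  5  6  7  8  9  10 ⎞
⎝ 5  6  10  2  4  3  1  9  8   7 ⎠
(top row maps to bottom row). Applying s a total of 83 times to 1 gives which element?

2

Tracing 1 → 5 → … returns to 1 after 8 steps, so 1 lies in an 8-cycle (1 5 4 2 6 3 10 7).
Since the cycle has length 8, s^83 acts on it the same as s^3 (83 mod 8 = 3).
Stepping 3 places around the cycle: 1 → 5 → 4 → 2.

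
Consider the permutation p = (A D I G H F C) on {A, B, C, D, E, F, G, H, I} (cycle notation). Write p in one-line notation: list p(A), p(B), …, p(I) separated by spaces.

Each element maps to the next entry in its cycle (wrapping to the front): A→D, B→B, C→A, D→I, E→E, F→C, G→H, H→F, I→G.
So the one-line form is D B A I E C H F G.

D B A I E C H F G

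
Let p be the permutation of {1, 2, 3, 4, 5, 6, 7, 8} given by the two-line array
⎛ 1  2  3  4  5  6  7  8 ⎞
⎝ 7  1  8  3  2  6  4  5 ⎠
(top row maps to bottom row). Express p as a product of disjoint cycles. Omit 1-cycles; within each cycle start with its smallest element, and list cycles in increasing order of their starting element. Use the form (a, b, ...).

(1, 7, 4, 3, 8, 5, 2)

Iterating p from 1 gives 1 → 7 → 4 → 3 → 8 → 5 → 2 → 1; that is the 7-cycle (1, 7, 4, 3, 8, 5, 2).
Repeating from the next unused element and collecting all non-trivial cycles gives (1, 7, 4, 3, 8, 5, 2).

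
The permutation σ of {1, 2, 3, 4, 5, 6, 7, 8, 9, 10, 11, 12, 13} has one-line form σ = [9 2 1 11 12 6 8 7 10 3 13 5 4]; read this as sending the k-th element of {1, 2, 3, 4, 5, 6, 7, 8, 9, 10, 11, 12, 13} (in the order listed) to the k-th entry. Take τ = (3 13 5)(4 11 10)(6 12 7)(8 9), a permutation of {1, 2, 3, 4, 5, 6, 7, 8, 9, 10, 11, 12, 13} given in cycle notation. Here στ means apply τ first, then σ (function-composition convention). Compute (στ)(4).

13

(στ)(4) = σ(τ(4)). τ(4) = 11, then σ(11) = 13. So (στ)(4) = 13.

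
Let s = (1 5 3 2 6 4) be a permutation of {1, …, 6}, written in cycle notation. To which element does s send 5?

3

5 appears in (1 5 3 2 6 4); the next entry (wrapping around) is 3.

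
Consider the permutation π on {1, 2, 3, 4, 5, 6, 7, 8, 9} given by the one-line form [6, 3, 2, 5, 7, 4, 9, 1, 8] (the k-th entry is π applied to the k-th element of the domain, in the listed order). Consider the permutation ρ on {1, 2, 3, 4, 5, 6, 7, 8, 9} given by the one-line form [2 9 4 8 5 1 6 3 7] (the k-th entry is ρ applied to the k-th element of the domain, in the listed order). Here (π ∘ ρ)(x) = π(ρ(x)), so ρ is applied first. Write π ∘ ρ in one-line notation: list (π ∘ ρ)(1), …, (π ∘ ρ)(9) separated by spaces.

For each element, apply ρ then π: 1 → 2 → 3; 2 → 9 → 8; 3 → 4 → 5; 4 → 8 → 1; 5 → 5 → 7; 6 → 1 → 6; 7 → 6 → 4; 8 → 3 → 2; 9 → 7 → 9.
So π ∘ ρ in one-line form is 3 8 5 1 7 6 4 2 9.

3 8 5 1 7 6 4 2 9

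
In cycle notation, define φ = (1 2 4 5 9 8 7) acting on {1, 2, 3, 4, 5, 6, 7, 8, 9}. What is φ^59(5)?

5 lies in the 7-cycle (1 2 4 5 9 8 7).
Since the cycle has length 7, φ^59 acts on it the same as φ^3 (59 mod 7 = 3).
Advancing 3 steps from 5: 5 → 9 → 8 → 7.

7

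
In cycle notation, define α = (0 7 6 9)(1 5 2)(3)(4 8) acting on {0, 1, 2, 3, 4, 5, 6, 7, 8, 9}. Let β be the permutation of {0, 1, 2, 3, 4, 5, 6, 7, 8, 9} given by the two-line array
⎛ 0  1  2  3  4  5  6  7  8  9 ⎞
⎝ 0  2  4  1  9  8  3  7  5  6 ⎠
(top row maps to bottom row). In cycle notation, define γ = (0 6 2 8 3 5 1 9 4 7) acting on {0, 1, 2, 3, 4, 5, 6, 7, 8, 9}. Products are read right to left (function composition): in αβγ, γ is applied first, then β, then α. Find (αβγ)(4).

(αβγ)(4) = α(β(γ(4))). γ(4) = 7, then β(7) = 7, then α(7) = 6, so the result is 6.

6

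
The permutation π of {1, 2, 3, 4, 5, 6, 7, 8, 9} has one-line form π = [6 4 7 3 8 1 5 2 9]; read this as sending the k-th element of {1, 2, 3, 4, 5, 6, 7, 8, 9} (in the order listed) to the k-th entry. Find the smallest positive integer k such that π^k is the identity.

The disjoint-cycle form of π has cycle lengths 6, 2, 1.
Since disjoint cycles commute, ord(π) = lcm(6, 2) = 6.

6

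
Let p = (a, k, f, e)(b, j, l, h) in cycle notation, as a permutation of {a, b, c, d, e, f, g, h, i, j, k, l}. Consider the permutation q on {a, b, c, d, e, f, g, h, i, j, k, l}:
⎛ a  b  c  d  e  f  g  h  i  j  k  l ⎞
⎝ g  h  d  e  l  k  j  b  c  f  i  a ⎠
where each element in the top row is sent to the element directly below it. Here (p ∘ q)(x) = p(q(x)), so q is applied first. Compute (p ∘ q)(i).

c

(p ∘ q)(i) = p(q(i)). q(i) = c, then p(c) = c. So (p ∘ q)(i) = c.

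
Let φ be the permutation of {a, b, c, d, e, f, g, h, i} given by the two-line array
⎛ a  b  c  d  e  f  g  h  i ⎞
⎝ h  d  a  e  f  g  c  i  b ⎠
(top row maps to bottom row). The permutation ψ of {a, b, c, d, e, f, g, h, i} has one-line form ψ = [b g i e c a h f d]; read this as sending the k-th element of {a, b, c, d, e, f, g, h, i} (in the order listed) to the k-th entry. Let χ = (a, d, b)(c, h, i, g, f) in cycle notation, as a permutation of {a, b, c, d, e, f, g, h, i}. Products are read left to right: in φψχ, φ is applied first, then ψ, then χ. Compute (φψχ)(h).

Chase h: φ(h) = i; ψ(i) = d; χ(d) = b. Hence (φψχ)(h) = b.

b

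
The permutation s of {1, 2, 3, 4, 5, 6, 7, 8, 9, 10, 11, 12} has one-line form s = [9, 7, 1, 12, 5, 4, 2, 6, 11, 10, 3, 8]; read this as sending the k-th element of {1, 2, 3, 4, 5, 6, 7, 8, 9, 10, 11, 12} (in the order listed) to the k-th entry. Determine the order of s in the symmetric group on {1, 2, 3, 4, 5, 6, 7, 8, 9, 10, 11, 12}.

4

Decomposing into disjoint cycles gives cycle lengths 4, 4, 2, 1, 1.
Since disjoint cycles commute, ord(s) = lcm(4, 4, 2) = 4.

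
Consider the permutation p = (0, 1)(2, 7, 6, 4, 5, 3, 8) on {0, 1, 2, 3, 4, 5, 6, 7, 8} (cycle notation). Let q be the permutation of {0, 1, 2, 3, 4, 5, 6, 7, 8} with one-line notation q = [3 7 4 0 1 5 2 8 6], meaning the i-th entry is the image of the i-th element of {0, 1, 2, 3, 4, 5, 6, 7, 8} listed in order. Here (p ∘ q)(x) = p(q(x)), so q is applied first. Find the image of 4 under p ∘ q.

0

First apply q: q(4) = 1, then p(1) = 0. Thus (p ∘ q)(4) = 0.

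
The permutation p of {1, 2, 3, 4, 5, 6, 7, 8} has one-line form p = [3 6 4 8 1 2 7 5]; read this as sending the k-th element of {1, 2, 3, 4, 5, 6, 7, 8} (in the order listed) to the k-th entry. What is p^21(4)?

Tracing 4 → 8 → … returns to 4 after 5 steps, so 4 lies in a 5-cycle (1, 3, 4, 8, 5).
Since the cycle has length 5, p^21 acts on it the same as p^1 (21 mod 5 = 1).
Stepping 1 place around the cycle: 4 → 8.

8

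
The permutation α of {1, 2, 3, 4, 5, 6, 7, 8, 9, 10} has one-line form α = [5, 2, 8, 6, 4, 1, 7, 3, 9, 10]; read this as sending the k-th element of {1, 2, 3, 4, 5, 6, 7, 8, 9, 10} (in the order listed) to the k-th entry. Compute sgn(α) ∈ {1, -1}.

In disjoint-cycle form the cycle lengths are 4, 2, 1, 1, 1, 1.
A cycle is odd iff its length is even; α has 2 even-length cycles, so sgn(α) = (−1)^2 and α is even.

1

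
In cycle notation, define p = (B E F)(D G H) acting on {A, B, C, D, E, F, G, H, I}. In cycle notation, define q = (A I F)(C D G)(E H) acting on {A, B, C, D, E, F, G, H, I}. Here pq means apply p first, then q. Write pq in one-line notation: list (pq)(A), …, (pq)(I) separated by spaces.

For each element, apply p then q: A → A → I; B → E → H; C → C → D; D → G → C; E → F → A; F → B → B; G → H → E; H → D → G; I → I → F.
So pq in one-line form is I H D C A B E G F.

I H D C A B E G F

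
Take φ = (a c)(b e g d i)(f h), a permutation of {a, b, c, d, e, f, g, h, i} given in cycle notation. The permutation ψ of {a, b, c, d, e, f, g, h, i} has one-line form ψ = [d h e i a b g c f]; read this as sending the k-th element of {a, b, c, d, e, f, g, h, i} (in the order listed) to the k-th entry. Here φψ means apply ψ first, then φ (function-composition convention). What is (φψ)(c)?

(φψ)(c) = φ(ψ(c)). ψ(c) = e, then φ(e) = g. So (φψ)(c) = g.

g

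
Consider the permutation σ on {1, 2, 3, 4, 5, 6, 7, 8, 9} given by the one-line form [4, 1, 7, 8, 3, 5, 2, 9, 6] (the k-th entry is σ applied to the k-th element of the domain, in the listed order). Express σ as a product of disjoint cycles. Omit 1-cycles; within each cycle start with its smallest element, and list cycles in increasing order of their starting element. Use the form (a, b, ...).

Start at 1 and follow images: 1 → 4 → 8 → 9 → 6 → 5 → 3 → 7 → 2 → 1, giving the cycle (1, 4, 8, 9, 6, 5, 3, 7, 2).
Repeating from the next unused element and collecting all non-trivial cycles gives (1, 4, 8, 9, 6, 5, 3, 7, 2).

(1, 4, 8, 9, 6, 5, 3, 7, 2)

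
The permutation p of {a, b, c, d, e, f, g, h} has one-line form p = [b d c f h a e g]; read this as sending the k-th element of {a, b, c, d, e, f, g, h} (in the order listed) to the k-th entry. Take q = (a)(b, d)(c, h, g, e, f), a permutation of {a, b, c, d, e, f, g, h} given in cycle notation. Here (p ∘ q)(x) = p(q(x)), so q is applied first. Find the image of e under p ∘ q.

First apply q: q(e) = f, then p(f) = a. Thus (p ∘ q)(e) = a.

a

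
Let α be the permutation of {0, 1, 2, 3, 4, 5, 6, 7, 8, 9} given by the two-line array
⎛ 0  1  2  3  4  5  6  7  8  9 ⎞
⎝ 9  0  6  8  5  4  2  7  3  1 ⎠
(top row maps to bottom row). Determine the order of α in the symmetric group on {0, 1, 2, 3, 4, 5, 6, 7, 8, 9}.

Decomposing into disjoint cycles gives cycle lengths 3, 2, 2, 2, 1.
The order is lcm(3, 2, 2, 2) = 6.

6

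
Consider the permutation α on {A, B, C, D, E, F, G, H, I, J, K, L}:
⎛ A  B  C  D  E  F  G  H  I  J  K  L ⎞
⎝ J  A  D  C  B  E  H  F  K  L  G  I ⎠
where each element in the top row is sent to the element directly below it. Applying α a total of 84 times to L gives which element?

Tracing L → I → … returns to L after 10 steps, so L lies in a 10-cycle (A, J, L, I, K, G, H, F, E, B).
Since the cycle has length 10, α^84 acts on it the same as α^4 (84 mod 10 = 4).
Advancing 4 steps from L: L → I → K → G → H.

H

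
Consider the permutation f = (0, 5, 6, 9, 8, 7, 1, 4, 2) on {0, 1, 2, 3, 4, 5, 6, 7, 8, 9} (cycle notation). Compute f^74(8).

8 lies in the 9-cycle (0, 5, 6, 9, 8, 7, 1, 4, 2).
Since the cycle has length 9, f^74 acts on it the same as f^2 (74 mod 9 = 2).
Advancing 2 steps from 8: 8 → 7 → 1.

1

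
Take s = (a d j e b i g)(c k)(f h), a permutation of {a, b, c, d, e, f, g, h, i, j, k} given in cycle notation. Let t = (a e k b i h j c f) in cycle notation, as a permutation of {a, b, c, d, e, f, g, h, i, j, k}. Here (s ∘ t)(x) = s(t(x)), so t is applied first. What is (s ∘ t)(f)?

t(f) = a, then s(a) = d; composing gives (s ∘ t)(f) = d.

d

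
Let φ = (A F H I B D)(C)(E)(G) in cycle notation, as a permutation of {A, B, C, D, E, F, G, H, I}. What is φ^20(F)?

I

F lies in the 6-cycle (A F H I B D).
Powers repeat with period 6 on this cycle, and 20 mod 6 = 2, so φ^20(F) = φ^2(F).
Advancing 2 steps from F: F → H → I.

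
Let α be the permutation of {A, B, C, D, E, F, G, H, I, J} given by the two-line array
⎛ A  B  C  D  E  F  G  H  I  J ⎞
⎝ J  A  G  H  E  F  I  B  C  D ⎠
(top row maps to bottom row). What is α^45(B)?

Tracing B → A → … returns to B after 5 steps, so B lies in a 5-cycle (A, J, D, H, B).
On a 5-cycle, α^5 is the identity, so α^45 = α^0 there (45 ≡ 0 mod 5).
So α^45(B) = B.

B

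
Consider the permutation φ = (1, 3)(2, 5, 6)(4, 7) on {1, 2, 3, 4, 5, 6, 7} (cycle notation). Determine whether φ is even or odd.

The cycle lengths are 3, 2, 2.
A cycle is odd iff its length is even; φ has 2 even-length cycles, so sgn(φ) = (−1)^2 and φ is even.

even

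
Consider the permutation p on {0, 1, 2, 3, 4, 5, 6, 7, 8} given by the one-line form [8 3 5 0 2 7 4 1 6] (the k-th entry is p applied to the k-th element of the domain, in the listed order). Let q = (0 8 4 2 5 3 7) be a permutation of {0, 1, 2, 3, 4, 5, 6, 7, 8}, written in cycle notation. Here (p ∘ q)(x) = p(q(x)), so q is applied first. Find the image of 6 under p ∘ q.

(p ∘ q)(6) = p(q(6)). q(6) = 6, then p(6) = 4. So (p ∘ q)(6) = 4.

4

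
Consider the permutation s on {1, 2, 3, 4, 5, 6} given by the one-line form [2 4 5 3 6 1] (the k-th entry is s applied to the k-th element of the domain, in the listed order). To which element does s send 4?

4 is element number 4 of the domain, and entry number 4 of the one-line form is 3, so s(4) = 3.

3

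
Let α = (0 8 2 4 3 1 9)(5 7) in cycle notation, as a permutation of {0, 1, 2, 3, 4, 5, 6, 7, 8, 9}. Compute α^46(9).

4

9 lies in the 7-cycle (0 8 2 4 3 1 9).
Since the cycle has length 7, α^46 acts on it the same as α^4 (46 mod 7 = 4).
Stepping 4 places around the cycle: 9 → 0 → 8 → 2 → 4.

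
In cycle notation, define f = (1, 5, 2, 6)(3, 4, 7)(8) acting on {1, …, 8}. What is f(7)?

3

7 appears in (3, 4, 7); the next entry (wrapping around) is 3.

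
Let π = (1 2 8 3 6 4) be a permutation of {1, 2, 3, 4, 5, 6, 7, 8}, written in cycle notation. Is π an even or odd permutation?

odd

The cycle lengths are 6, 1, 1.
A cycle of length ℓ contributes ℓ−1 transpositions, so π is a product of 5 transpositions — odd.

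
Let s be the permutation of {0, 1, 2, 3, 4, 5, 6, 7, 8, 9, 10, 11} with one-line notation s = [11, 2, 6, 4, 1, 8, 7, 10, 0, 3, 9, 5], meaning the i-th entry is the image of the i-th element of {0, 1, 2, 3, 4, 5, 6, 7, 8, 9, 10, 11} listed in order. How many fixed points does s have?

0

No element satisfies s(x) = x, so there are 0 fixed points.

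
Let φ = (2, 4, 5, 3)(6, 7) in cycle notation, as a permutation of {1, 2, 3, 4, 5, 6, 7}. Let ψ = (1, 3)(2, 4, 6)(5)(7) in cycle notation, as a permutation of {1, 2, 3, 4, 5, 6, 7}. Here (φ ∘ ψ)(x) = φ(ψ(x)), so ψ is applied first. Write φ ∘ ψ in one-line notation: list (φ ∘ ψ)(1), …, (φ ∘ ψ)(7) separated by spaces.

2 5 1 7 3 4 6

(φ ∘ ψ)(x) = φ(ψ(x)). Computing each image: φ(ψ(1)) = φ(3) = 2, φ(ψ(2)) = φ(4) = 5, φ(ψ(3)) = φ(1) = 1, φ(ψ(4)) = φ(6) = 7, φ(ψ(5)) = φ(5) = 3, φ(ψ(6)) = φ(2) = 4, φ(ψ(7)) = φ(7) = 6.
Hence φ ∘ ψ = [2 5 1 7 3 4 6].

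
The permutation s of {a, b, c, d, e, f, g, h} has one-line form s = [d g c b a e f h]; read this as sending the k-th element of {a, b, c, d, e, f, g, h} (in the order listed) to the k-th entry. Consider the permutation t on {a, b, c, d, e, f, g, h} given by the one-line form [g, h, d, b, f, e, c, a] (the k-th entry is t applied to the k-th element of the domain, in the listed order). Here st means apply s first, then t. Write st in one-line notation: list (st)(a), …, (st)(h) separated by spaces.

b c d h g f e a

(st)(x) = t(s(x)). Computing each image: t(s(a)) = t(d) = b, t(s(b)) = t(g) = c, t(s(c)) = t(c) = d, t(s(d)) = t(b) = h, t(s(e)) = t(a) = g, t(s(f)) = t(e) = f, t(s(g)) = t(f) = e, t(s(h)) = t(h) = a.
Hence st = [b c d h g f e a].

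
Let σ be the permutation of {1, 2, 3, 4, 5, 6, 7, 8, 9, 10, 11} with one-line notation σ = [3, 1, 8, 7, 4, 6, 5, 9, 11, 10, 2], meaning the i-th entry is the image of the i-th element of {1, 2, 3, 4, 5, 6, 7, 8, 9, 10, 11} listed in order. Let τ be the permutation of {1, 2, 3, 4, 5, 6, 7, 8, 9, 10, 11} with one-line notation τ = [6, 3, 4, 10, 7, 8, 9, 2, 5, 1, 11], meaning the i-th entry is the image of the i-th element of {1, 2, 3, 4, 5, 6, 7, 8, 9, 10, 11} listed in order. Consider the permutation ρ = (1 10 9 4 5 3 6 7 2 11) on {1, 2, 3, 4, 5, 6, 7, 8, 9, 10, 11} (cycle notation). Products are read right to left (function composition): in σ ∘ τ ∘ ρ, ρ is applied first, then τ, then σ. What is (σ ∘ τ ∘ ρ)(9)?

Chase 9: ρ(9) = 4; τ(4) = 10; σ(10) = 10. Hence (σ ∘ τ ∘ ρ)(9) = 10.

10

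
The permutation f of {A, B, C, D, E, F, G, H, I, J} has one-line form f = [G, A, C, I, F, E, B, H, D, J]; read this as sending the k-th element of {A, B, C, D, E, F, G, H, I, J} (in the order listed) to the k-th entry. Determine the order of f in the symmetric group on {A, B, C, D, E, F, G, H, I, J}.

Writing f as disjoint cycles, the cycle lengths are 3, 2, 2, 1, 1, 1.
Since disjoint cycles commute, ord(f) = lcm(3, 2, 2) = 6.

6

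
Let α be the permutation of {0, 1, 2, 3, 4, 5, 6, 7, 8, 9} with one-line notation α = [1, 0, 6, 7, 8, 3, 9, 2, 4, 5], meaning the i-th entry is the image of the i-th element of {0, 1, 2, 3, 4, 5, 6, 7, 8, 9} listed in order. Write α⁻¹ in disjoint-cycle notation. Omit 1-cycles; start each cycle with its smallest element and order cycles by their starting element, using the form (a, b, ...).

The cycle decomposition of α is (0, 1)(2, 6, 9, 5, 3, 7)(4, 8).
Reversing each cycle (and rotating so the smallest element leads) gives α⁻¹ = (0, 1)(2, 7, 3, 5, 9, 6)(4, 8).

(0, 1)(2, 7, 3, 5, 9, 6)(4, 8)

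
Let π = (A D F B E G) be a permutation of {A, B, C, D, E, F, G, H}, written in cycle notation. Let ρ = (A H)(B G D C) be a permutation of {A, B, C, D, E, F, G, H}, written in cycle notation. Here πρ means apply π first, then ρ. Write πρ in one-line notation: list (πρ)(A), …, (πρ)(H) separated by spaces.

For each element, apply π then ρ: A → D → C; B → E → E; C → C → B; D → F → F; E → G → D; F → B → G; G → A → H; H → H → A.
Collecting the images, πρ = [C E B F D G H A].

C E B F D G H A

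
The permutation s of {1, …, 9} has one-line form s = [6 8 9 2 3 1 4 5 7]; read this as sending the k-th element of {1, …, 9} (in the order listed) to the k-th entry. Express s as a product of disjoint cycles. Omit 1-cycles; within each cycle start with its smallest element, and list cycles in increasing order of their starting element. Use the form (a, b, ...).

(1, 6)(2, 8, 5, 3, 9, 7, 4)

Iterating s from 1 gives 1 → 6 → 1; that is the 2-cycle (1, 6).
Repeating from the next unused element and collecting all non-trivial cycles gives (1, 6)(2, 8, 5, 3, 9, 7, 4).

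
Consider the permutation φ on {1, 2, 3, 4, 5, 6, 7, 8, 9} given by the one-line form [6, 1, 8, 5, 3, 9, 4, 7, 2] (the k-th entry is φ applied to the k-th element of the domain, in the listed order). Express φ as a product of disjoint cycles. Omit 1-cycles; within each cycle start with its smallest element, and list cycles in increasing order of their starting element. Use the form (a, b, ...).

(1, 6, 9, 2)(3, 8, 7, 4, 5)

Iterating φ from 1 gives 1 → 6 → 9 → 2 → 1; that is the 4-cycle (1, 6, 9, 2).
Continuing from each remaining unvisited element yields (1, 6, 9, 2)(3, 8, 7, 4, 5).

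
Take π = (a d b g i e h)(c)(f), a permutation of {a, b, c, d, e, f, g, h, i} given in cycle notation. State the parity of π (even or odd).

The cycle lengths are 7, 1, 1.
A cycle of length ℓ contributes ℓ−1 transpositions, so π is a product of 6 transpositions — even.

even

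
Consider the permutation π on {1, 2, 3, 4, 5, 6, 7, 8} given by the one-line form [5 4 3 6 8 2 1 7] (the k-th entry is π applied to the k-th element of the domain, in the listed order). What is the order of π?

12

Writing π as disjoint cycles, the cycle lengths are 4, 3, 1.
The order is lcm(4, 3) = 12.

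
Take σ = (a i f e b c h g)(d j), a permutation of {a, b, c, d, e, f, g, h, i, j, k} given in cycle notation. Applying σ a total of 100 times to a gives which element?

a lies in the 8-cycle (a i f e b c h g).
On an 8-cycle, σ^8 is the identity, so σ^100 = σ^4 there (100 ≡ 4 mod 8).
Advancing 4 steps from a: a → i → f → e → b.

b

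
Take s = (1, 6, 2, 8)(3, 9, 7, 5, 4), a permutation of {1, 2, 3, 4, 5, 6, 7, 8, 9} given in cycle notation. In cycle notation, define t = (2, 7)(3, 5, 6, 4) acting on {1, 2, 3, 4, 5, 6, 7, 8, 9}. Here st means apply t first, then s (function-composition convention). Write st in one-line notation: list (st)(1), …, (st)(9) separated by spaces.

Chase each element through t then s: 1 → 1 → 6; 2 → 7 → 5; 3 → 5 → 4; 4 → 3 → 9; 5 → 6 → 2; 6 → 4 → 3; 7 → 2 → 8; 8 → 8 → 1; 9 → 9 → 7.
So st in one-line form is 6 5 4 9 2 3 8 1 7.

6 5 4 9 2 3 8 1 7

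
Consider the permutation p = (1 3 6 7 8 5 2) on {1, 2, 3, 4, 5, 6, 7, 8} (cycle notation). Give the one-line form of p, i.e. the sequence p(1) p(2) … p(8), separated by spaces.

3 1 6 4 2 7 8 5

Image by image: 1↦3, 2↦1, 3↦6, 4↦4, 5↦2, 6↦7, 7↦8, 8↦5.
Listing these in domain order gives 3 1 6 4 2 7 8 5.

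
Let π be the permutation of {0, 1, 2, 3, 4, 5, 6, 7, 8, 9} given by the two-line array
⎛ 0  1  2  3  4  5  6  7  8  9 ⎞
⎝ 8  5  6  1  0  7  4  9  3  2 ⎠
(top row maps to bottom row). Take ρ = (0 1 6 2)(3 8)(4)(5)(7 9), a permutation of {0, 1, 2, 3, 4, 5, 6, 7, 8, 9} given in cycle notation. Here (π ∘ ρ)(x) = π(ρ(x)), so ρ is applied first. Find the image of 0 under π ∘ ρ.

5

First apply ρ: ρ(0) = 1, then π(1) = 5. Thus (π ∘ ρ)(0) = 5.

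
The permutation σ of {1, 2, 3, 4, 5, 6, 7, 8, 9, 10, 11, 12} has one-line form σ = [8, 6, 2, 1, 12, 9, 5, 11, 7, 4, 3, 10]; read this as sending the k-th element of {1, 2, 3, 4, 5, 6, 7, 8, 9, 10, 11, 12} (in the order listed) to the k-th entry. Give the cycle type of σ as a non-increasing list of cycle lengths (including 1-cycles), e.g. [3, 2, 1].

The disjoint cycles are (1, 8, 11, 3, 2, 6, 9, 7, 5, 12, 10, 4), with lengths 12 in non-increasing order.

[12]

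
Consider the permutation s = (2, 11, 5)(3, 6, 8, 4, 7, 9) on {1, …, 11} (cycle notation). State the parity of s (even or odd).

The cycle lengths are 6, 3, 1, 1.
A cycle is odd iff its length is even; s has 1 even-length cycle, so sgn(s) = (−1)^1 and s is odd.

odd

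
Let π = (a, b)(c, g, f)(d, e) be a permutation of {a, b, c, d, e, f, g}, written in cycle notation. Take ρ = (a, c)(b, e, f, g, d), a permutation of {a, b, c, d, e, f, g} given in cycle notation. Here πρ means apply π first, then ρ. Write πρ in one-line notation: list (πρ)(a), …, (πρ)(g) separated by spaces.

Chase each element through π then ρ: a → b → e; b → a → c; c → g → d; d → e → f; e → d → b; f → c → a; g → f → g.
Collecting the images, πρ = [e c d f b a g].

e c d f b a g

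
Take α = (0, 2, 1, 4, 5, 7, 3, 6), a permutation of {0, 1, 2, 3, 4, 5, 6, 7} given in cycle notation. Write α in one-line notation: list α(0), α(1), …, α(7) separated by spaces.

Reading each image from the cycles: 0→2, 1→4, 2→1, 3→6, 4→5, 5→7, 6→0, 7→3.
So the one-line form is 2 4 1 6 5 7 0 3.

2 4 1 6 5 7 0 3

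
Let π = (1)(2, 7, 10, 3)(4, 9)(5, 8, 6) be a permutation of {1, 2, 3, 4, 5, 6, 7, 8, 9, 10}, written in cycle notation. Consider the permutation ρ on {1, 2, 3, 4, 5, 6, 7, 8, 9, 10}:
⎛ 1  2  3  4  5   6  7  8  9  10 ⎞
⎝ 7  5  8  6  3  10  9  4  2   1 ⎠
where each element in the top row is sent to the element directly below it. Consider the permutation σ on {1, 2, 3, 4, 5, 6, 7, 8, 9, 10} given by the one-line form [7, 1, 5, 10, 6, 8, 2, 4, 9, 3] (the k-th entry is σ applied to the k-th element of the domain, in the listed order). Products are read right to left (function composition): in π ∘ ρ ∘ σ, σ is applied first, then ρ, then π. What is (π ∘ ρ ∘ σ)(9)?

7

Apply the permutations in order: σ(9) = 9, then ρ(9) = 2, then π(2) = 7. So (π ∘ ρ ∘ σ)(9) = 7.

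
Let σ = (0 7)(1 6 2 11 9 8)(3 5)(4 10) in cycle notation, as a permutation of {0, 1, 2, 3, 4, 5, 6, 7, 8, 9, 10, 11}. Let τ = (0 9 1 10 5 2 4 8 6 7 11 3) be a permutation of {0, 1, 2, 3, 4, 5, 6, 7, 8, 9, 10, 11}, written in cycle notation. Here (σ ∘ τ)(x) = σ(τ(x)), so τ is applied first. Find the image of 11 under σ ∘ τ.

5

First apply τ: τ(11) = 3, then σ(3) = 5. Thus (σ ∘ τ)(11) = 5.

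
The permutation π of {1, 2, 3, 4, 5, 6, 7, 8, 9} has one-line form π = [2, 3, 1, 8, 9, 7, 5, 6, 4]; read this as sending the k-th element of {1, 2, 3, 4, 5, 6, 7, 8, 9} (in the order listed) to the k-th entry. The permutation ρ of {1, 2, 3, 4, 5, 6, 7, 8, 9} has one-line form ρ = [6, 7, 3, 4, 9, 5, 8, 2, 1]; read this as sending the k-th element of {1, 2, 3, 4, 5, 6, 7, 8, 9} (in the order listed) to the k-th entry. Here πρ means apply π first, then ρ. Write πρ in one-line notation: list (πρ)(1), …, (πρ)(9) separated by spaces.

7 3 6 2 1 8 9 5 4

(πρ)(x) = ρ(π(x)). Computing each image: ρ(π(1)) = ρ(2) = 7, ρ(π(2)) = ρ(3) = 3, ρ(π(3)) = ρ(1) = 6, ρ(π(4)) = ρ(8) = 2, ρ(π(5)) = ρ(9) = 1, ρ(π(6)) = ρ(7) = 8, ρ(π(7)) = ρ(5) = 9, ρ(π(8)) = ρ(6) = 5, ρ(π(9)) = ρ(4) = 4.
Hence πρ = [7 3 6 2 1 8 9 5 4].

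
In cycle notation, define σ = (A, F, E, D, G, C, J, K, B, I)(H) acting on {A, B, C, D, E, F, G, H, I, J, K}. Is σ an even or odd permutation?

The cycle lengths are 10, 1.
A cycle is odd iff its length is even; σ has 1 even-length cycle, so sgn(σ) = (−1)^1 and σ is odd.

odd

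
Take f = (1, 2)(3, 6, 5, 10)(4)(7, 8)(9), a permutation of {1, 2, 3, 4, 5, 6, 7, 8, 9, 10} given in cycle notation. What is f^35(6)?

3

6 lies in the 4-cycle (3, 6, 5, 10).
Since the cycle has length 4, f^35 acts on it the same as f^3 (35 mod 4 = 3).
Stepping 3 places around the cycle: 6 → 5 → 10 → 3.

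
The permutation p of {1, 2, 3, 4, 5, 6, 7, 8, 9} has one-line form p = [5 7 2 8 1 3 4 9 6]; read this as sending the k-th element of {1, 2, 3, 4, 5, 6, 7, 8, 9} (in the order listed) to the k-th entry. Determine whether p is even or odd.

In disjoint-cycle form the cycle lengths are 7, 2.
A cycle is odd iff its length is even; p has 1 even-length cycle, so sgn(p) = (−1)^1 and p is odd.

odd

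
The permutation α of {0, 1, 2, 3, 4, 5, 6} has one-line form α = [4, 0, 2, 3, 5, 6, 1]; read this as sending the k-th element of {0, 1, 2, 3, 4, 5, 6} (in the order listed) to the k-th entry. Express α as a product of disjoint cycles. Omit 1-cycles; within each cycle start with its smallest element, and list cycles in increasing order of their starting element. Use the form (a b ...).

From 0: 0 → 4 → 5 → 6 → 1 → 0, closing the cycle (0 4 5 6 1).
Repeating from the next unused element and collecting all non-trivial cycles gives (0 4 5 6 1).

(0 4 5 6 1)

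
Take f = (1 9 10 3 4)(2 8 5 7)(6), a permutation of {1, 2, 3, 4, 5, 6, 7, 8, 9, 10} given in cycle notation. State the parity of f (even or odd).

odd

The cycle lengths are 5, 4, 1.
A cycle is odd iff its length is even; f has 1 even-length cycle, so sgn(f) = (−1)^1 and f is odd.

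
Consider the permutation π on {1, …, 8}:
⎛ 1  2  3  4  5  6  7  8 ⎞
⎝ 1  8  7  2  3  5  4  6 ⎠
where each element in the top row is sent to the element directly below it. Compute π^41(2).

Tracing 2 → 8 → … returns to 2 after 7 steps, so 2 lies in a 7-cycle (2 8 6 5 3 7 4).
Powers repeat with period 7 on this cycle, and 41 mod 7 = 6, so π^41(2) = π^6(2).
Stepping 6 places around the cycle: 2 → 8 → 6 → 5 → 3 → 7 → 4.

4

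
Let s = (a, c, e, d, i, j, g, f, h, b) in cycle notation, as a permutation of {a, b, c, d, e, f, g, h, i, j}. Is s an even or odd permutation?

odd

The cycle lengths are 10.
A cycle is odd iff its length is even; s has 1 even-length cycle, so sgn(s) = (−1)^1 and s is odd.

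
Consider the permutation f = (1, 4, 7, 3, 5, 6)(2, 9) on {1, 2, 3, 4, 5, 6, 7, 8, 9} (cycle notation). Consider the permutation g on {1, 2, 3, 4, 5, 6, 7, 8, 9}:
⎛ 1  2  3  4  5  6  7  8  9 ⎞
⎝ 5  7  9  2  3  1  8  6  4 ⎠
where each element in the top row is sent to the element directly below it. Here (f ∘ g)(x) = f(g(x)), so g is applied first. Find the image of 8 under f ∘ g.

First apply g: g(8) = 6, then f(6) = 1. Thus (f ∘ g)(8) = 1.

1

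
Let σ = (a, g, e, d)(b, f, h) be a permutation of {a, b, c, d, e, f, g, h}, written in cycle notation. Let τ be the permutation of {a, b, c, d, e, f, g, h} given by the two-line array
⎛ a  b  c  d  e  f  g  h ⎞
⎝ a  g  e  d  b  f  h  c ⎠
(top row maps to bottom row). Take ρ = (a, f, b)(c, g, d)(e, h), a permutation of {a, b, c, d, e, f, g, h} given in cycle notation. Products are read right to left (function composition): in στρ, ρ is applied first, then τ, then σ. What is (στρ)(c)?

b

(στρ)(c) = σ(τ(ρ(c))). ρ(c) = g, then τ(g) = h, then σ(h) = b, so the result is b.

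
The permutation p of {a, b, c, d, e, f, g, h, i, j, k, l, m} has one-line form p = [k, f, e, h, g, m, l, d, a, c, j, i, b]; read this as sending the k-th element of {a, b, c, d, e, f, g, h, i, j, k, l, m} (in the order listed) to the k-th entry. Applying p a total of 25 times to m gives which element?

b

Tracing m → b → … returns to m after 3 steps, so m lies in a 3-cycle (b, f, m).
Powers repeat with period 3 on this cycle, and 25 mod 3 = 1, so p^25(m) = p^1(m).
Stepping 1 place around the cycle: m → b.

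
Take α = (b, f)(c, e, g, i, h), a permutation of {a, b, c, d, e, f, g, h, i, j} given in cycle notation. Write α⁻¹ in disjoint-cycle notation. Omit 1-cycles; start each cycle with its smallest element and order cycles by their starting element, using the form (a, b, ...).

If α sends a → b within a cycle, α⁻¹ sends b → a; equivalently, reverse each cycle.
After reversing and putting each cycle's least element first, α⁻¹ = (b, f)(c, h, i, g, e).

(b, f)(c, h, i, g, e)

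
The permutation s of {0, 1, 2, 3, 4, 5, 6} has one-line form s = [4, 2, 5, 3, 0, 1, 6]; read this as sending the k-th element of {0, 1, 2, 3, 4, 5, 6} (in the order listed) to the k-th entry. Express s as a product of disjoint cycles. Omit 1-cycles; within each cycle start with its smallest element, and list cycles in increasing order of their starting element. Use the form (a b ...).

Iterating s from 0 gives 0 → 4 → 0; that is the 2-cycle (0 4).
Continuing from each remaining unvisited element yields (0 4)(1 2 5).

(0 4)(1 2 5)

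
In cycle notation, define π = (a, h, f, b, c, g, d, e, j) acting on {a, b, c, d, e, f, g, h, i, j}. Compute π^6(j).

g

j lies in the 9-cycle (a, h, f, b, c, g, d, e, j).
Advancing 6 steps from j: j → a → h → f → b → c → g.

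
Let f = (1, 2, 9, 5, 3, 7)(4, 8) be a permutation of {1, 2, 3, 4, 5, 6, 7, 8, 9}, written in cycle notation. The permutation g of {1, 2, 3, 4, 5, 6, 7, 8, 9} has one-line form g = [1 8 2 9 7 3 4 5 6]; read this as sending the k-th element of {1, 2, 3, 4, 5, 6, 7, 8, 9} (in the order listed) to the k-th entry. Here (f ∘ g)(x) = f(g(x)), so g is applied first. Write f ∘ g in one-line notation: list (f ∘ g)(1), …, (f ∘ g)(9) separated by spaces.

2 4 9 5 1 7 8 3 6

Chase each element through g then f: 1 → 1 → 2; 2 → 8 → 4; 3 → 2 → 9; 4 → 9 → 5; 5 → 7 → 1; 6 → 3 → 7; 7 → 4 → 8; 8 → 5 → 3; 9 → 6 → 6.
So f ∘ g in one-line form is 2 4 9 5 1 7 8 3 6.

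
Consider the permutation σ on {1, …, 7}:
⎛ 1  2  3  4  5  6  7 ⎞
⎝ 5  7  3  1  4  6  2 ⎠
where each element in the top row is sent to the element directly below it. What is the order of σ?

Decomposing into disjoint cycles gives cycle lengths 3, 2, 1, 1.
Since disjoint cycles commute, ord(σ) = lcm(3, 2) = 6.

6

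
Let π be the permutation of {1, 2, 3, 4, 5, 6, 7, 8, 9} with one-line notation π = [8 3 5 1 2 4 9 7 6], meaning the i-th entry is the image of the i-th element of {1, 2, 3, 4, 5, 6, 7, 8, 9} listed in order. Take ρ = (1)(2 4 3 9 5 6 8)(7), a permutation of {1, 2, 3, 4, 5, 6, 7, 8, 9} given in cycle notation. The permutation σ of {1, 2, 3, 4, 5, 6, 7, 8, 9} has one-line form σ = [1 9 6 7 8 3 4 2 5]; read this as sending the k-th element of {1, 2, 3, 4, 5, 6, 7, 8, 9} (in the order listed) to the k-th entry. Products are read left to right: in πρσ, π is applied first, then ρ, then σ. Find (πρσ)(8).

4

(πρσ)(8) = σ(ρ(π(8))). π(8) = 7, then ρ(7) = 7, then σ(7) = 4, so the result is 4.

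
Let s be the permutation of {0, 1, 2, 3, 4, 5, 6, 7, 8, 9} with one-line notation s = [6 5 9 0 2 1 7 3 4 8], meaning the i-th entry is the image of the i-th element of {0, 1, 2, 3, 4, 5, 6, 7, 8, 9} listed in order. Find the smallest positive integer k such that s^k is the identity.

Decomposing into disjoint cycles gives cycle lengths 4, 4, 2.
Since disjoint cycles commute, ord(s) = lcm(4, 4, 2) = 4.

4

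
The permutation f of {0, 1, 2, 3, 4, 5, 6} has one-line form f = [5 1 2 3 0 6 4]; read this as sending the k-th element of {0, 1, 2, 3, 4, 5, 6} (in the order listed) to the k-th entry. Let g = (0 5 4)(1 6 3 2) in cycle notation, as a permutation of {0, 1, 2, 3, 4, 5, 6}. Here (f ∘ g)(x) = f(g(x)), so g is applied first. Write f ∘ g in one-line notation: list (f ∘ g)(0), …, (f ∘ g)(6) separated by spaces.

For each element, apply g then f: 0 → 5 → 6; 1 → 6 → 4; 2 → 1 → 1; 3 → 2 → 2; 4 → 0 → 5; 5 → 4 → 0; 6 → 3 → 3.
Collecting the images, f ∘ g = [6 4 1 2 5 0 3].

6 4 1 2 5 0 3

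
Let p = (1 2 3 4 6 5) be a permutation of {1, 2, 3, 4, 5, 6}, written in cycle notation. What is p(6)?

5

In the cycle (1 2 3 4 6 5), 6 is followed by 5, so p(6) = 5.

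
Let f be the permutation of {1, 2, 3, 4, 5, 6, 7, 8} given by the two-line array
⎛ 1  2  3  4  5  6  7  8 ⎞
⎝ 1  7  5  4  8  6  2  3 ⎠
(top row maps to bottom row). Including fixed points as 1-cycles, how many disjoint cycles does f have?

The cycle decomposition is (1)(2, 7)(3, 5, 8)(4)(6), which has 5 cycles (counting 1-cycles).

5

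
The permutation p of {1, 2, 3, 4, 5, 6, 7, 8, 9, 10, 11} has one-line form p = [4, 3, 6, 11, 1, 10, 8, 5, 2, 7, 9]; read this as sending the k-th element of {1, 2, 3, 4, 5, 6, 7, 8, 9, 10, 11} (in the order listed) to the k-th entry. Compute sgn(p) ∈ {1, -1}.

1

In disjoint-cycle form the cycle lengths are 11.
A cycle of length ℓ contributes ℓ−1 transpositions, so p is a product of 10 transpositions — even.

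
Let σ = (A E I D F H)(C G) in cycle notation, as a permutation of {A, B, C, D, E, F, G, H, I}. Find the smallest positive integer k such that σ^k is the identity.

6

The disjoint cycles have lengths 6, 2, 1.
The order is lcm(6, 2) = 6.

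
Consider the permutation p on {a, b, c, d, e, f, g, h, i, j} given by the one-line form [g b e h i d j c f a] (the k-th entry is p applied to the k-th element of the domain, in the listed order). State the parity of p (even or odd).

odd

In disjoint-cycle form the cycle lengths are 6, 3, 1.
A cycle of length ℓ contributes ℓ−1 transpositions, so p is a product of 5 + 2 = 7 transpositions — odd.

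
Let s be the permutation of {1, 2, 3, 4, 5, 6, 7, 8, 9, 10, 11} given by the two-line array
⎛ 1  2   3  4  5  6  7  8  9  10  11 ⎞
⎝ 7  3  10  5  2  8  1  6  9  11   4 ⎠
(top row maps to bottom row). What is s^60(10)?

10

Tracing 10 → 11 → … returns to 10 after 6 steps, so 10 lies in a 6-cycle (2 3 10 11 4 5).
On a 6-cycle, s^6 is the identity, so s^60 = s^0 there (60 ≡ 0 mod 6).
So s^60(10) = 10.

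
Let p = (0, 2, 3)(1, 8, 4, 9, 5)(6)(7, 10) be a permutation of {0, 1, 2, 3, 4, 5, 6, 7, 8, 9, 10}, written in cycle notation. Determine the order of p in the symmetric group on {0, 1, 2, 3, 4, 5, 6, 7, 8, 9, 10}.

30

The disjoint cycles have lengths 5, 3, 2, 1.
The order is lcm(5, 3, 2) = 30.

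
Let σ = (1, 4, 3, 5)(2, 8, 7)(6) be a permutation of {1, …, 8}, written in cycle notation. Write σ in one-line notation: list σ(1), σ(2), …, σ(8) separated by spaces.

4 8 5 3 1 6 2 7

Each element maps to the next entry in its cycle (wrapping to the front): 1→4, 2→8, 3→5, 4→3, 5→1, 6→6, 7→2, 8→7.
Listing these in domain order gives 4 8 5 3 1 6 2 7.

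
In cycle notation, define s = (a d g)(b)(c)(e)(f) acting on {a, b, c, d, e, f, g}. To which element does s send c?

The 1-cycle (c) fixes c, so s(c) = c.

c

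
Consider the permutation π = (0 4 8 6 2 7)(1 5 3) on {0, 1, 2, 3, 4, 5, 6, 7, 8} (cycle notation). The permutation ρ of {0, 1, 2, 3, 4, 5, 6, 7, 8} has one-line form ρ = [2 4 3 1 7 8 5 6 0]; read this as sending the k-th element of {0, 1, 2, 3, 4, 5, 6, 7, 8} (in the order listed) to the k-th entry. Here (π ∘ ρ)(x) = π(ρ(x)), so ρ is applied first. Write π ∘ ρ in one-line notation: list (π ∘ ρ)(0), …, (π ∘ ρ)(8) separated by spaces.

(π ∘ ρ)(x) = π(ρ(x)). Computing each image: π(ρ(0)) = π(2) = 7, π(ρ(1)) = π(4) = 8, π(ρ(2)) = π(3) = 1, π(ρ(3)) = π(1) = 5, π(ρ(4)) = π(7) = 0, π(ρ(5)) = π(8) = 6, π(ρ(6)) = π(5) = 3, π(ρ(7)) = π(6) = 2, π(ρ(8)) = π(0) = 4.
Hence π ∘ ρ = [7 8 1 5 0 6 3 2 4].

7 8 1 5 0 6 3 2 4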